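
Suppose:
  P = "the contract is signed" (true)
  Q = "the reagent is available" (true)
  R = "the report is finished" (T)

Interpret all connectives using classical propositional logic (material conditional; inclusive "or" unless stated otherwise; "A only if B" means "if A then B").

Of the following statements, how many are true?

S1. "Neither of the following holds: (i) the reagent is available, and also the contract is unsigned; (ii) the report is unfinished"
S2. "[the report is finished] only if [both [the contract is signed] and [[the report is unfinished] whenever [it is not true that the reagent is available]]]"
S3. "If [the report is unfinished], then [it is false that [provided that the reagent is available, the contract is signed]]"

S1: Parsed as (Q ∧ ¬P) ↓ ¬R

¬P = ¬T = F
Q ∧ ¬P = T ∧ F = F
¬R = ¬T = F
(Q ∧ ¬P) ↓ ¬R = F ↓ F = T
So S1 is true.

S2: This is R → (P ∧ (¬Q → ¬R)).

¬Q = ¬T = F
¬R = ¬T = F
¬Q → ¬R = F → F = T
P ∧ (¬Q → ¬R) = T ∧ T = T
R → (P ∧ (¬Q → ¬R)) = T → T = T
Hence S2 is true.

S3: This is ¬R → ¬(Q → P).

¬R = ¬T = F
Q → P = T → T = T
¬(Q → P) = ¬T = F
¬R → ¬(Q → P) = F → F = T
So S3 is true.

3 of the 3 statements are true.

3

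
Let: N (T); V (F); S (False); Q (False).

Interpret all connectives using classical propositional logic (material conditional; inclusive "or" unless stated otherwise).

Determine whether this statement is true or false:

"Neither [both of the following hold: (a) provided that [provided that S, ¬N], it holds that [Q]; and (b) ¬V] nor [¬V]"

Parsed as (((S -> not N) -> Q) and not V) nor not V

not N = not True = False
S -> not N = False -> False = True
(S -> not N) -> Q = True -> False = False
not V = not False = True
((S -> not N) -> Q) and not V = False and True = False
not V = not False = True
(((S -> not N) -> Q) and not V) nor not V = False nor True = False

False.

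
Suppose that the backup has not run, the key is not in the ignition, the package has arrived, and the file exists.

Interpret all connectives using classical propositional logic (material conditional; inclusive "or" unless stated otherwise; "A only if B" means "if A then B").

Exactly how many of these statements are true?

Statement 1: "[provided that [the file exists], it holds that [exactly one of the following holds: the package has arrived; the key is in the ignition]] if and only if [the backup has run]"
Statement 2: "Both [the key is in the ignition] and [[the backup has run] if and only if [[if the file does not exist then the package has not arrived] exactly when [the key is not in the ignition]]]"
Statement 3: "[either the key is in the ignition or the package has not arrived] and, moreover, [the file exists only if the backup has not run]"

0

Let S = "the file exists" (T), M = "the package has arrived" (T), N = "the key is in the ignition" (F), L = "the backup has run" (F).

Statement 1: Formalization: (S → (M ⊕ N)) ↔ L

M ⊕ N = T ⊕ F = T
S → (M ⊕ N) = T → T = T
(S → (M ⊕ N)) ↔ L = T ↔ F = F
Thus Statement 1 is false.

Statement 2: Parsed as N ∧ (L ↔ ((¬S → ¬M) ↔ ¬N))

¬S = ¬T = F
¬M = ¬T = F
¬S → ¬M = F → F = T
¬N = ¬F = T
(¬S → ¬M) ↔ ¬N = T ↔ T = T
L ↔ ((¬S → ¬M) ↔ ¬N) = F ↔ T = F
N ∧ (L ↔ ((¬S → ¬M) ↔ ¬N)) = F ∧ F = F
So Statement 2 is false.

Statement 3: Formalization: (N ∨ ¬M) ∧ (S → ¬L)

¬M = ¬T = F
N ∨ ¬M = F ∨ F = F
¬L = ¬F = T
S → ¬L = T → T = T
(N ∨ ¬M) ∧ (S → ¬L) = F ∧ T = F
So Statement 3 is false.

True statements: 0 (none).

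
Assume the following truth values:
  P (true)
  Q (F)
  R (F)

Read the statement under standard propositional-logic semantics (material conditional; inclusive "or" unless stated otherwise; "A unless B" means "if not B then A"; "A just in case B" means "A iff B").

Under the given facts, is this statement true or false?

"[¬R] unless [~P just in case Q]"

true

Values: R=F, P=T, Q=F.
Formalization: ¬R ∨ (¬P ↔ Q)

¬R = ¬F = T
¬P = ¬T = F
¬P ↔ Q = F ↔ F = T
¬R ∨ (¬P ↔ Q) = T ∨ T = T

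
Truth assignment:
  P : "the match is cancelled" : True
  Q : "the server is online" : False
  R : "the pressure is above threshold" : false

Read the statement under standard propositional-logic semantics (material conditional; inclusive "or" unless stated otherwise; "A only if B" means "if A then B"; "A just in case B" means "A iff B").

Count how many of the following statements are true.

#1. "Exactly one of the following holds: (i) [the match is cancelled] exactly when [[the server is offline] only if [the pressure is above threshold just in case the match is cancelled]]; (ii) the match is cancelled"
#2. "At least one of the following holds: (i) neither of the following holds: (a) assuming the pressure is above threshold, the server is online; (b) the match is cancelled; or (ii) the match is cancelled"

#1: In symbols: (P <-> (~Q -> (R <-> P))) xor P

~Q = ~F = T
R <-> P = F <-> T = F
~Q -> (R <-> P) = T -> F = F
P <-> (~Q -> (R <-> P)) = T <-> F = F
(P <-> (~Q -> (R <-> P))) xor P = F xor T = T
So #1 is true.

#2: In symbols: ((R -> Q) nor P) | P

R -> Q = F -> F = T
(R -> Q) nor P = T nor T = F
((R -> Q) nor P) | P = F | T = T
Hence #2 is true.

2 of the 2 statements are true (#1, #2).

2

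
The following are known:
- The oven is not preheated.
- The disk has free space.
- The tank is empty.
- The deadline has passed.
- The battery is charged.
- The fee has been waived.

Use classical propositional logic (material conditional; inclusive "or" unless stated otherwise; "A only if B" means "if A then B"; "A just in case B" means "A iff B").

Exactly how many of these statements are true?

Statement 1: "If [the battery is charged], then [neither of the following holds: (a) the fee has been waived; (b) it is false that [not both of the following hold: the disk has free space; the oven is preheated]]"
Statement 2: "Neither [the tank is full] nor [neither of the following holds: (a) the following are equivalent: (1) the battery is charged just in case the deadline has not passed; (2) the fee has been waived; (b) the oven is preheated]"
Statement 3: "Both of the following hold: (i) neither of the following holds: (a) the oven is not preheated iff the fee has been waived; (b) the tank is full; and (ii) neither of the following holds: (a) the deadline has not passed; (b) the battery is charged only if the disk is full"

Let K = "the battery is charged" (T), R = "the fee has been waived" (T), W = "the disk is full" (F), M = "the oven is preheated" (F), L = "the tank is full" (F), D = "the deadline has passed" (T).

Statement 1: Formalization: K → (R ↓ ¬(¬W ↑ M))

¬W = ¬F = T
¬W ↑ M = T ↑ F = T
¬(¬W ↑ M) = ¬T = F
R ↓ ¬(¬W ↑ M) = T ↓ F = F
K → (R ↓ ¬(¬W ↑ M)) = T → F = F
Hence Statement 1 is false.

Statement 2: In symbols: L ↓ (((K ↔ ¬D) ↔ R) ↓ M)

¬D = ¬T = F
K ↔ ¬D = T ↔ F = F
(K ↔ ¬D) ↔ R = F ↔ T = F
((K ↔ ¬D) ↔ R) ↓ M = F ↓ F = T
L ↓ (((K ↔ ¬D) ↔ R) ↓ M) = F ↓ T = F
Hence Statement 2 is false.

Statement 3: Formalization: ((¬M ↔ R) ↓ L) ∧ (¬D ↓ (K → W))

¬M = ¬F = T
¬M ↔ R = T ↔ T = T
(¬M ↔ R) ↓ L = T ↓ F = F
¬D = ¬T = F
K → W = T → F = F
¬D ↓ (K → W) = F ↓ F = T
((¬M ↔ R) ↓ L) ∧ (¬D ↓ (K → W)) = F ∧ T = F
Thus Statement 3 is false.

Count: 0.

0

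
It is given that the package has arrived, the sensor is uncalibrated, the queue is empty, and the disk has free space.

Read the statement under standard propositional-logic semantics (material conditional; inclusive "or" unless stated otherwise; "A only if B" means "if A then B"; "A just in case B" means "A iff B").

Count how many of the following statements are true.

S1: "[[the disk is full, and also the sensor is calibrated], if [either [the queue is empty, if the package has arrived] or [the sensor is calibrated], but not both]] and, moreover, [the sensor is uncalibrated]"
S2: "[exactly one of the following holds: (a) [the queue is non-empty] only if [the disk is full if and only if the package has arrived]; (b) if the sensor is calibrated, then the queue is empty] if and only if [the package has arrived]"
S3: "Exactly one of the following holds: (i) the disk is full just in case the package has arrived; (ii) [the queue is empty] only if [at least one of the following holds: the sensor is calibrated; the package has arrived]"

Let Q = "the package has arrived" (T), P = "the queue is empty" (T), V = "the sensor is calibrated" (F), N = "the disk is full" (F).

S1: In symbols: (((Q → P) ⊕ V) → (N ∧ V)) ∧ ¬V

Q → P = T → T = T
(Q → P) ⊕ V = T ⊕ F = T
N ∧ V = F ∧ F = F
((Q → P) ⊕ V) → (N ∧ V) = T → F = F
¬V = ¬F = T
(((Q → P) ⊕ V) → (N ∧ V)) ∧ ¬V = F ∧ T = F
So S1 is false.

S2: Parsed as ((¬P → (N ↔ Q)) ⊕ (V → P)) ↔ Q

¬P = ¬T = F
N ↔ Q = F ↔ T = F
¬P → (N ↔ Q) = F → F = T
V → P = F → T = T
(¬P → (N ↔ Q)) ⊕ (V → P) = T ⊕ T = F
((¬P → (N ↔ Q)) ⊕ (V → P)) ↔ Q = F ↔ T = F
So S2 is false.

S3: Formalization: (N ↔ Q) ⊕ (P → (V ∨ Q))

N ↔ Q = F ↔ T = F
V ∨ Q = F ∨ T = T
P → (V ∨ Q) = T → T = T
(N ↔ Q) ⊕ (P → (V ∨ Q)) = F ⊕ T = T
Hence S3 is true.

True statements: 1.

1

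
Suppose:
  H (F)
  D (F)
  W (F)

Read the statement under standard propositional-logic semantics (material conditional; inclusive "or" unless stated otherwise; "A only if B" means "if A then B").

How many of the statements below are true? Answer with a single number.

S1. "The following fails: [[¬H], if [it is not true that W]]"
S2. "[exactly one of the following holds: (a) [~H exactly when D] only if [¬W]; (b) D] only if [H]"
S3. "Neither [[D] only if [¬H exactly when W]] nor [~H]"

0

S1: In symbols: ~(~W -> ~H)

~W = ~F = T
~H = ~F = T
~W -> ~H = T -> T = T
~(~W -> ~H) = ~T = F
Thus S1 is false.

S2: Parsed as (((~H <-> D) -> ~W) xor D) -> H

~H = ~F = T
~H <-> D = T <-> F = F
~W = ~F = T
(~H <-> D) -> ~W = F -> T = T
((~H <-> D) -> ~W) xor D = T xor F = T
(((~H <-> D) -> ~W) xor D) -> H = T -> F = F
So S2 is false.

S3: In symbols: (D -> (~H <-> W)) nor ~H

~H = ~F = T
~H <-> W = T <-> F = F
D -> (~H <-> W) = F -> F = T
~H = ~F = T
(D -> (~H <-> W)) nor ~H = T nor T = F
So S3 is false.

0 of the 3 statements are true (none).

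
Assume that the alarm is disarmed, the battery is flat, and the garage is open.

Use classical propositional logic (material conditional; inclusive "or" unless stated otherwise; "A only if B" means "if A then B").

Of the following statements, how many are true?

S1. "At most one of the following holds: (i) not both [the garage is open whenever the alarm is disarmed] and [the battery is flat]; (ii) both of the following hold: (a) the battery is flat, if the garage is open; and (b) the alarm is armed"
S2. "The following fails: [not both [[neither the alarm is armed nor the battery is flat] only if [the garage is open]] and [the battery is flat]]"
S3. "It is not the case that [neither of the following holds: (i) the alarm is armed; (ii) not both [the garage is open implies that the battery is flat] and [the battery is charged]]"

Let P = "the alarm is armed" (F), R = "the garage is closed" (F), Q = "the battery is charged" (F).

S1: In symbols: ((~P -> ~R) nand ~Q) nand ((~R -> ~Q) & P)

~P = ~F = T
~R = ~F = T
~P -> ~R = T -> T = T
~Q = ~F = T
(~P -> ~R) nand ~Q = T nand T = F
~R = ~F = T
~Q = ~F = T
~R -> ~Q = T -> T = T
(~R -> ~Q) & P = T & F = F
((~P -> ~R) nand ~Q) nand ((~R -> ~Q) & P) = F nand F = T
So S1 is true.

S2: In symbols: ~(((P nor ~Q) -> ~R) nand ~Q)

~Q = ~F = T
P nor ~Q = F nor T = F
~R = ~F = T
(P nor ~Q) -> ~R = F -> T = T
~Q = ~F = T
((P nor ~Q) -> ~R) nand ~Q = T nand T = F
~(((P nor ~Q) -> ~R) nand ~Q) = ~F = T
Hence S2 is true.

S3: In symbols: ~(P nor ((~R -> ~Q) nand Q))

~R = ~F = T
~Q = ~F = T
~R -> ~Q = T -> T = T
(~R -> ~Q) nand Q = T nand F = T
P nor ((~R -> ~Q) nand Q) = F nor T = F
~(P nor ((~R -> ~Q) nand Q)) = ~F = T
Hence S3 is true.

3 of the 3 statements are true.

3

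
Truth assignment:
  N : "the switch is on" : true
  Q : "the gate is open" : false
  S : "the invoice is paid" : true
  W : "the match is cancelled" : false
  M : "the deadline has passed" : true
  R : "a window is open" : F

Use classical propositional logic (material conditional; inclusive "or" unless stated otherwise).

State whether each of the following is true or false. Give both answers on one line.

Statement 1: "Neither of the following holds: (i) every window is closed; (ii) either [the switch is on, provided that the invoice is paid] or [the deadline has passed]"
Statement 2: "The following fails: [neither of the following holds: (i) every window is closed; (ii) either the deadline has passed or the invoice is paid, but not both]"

Statement 1: Parsed as ~R nor ((S -> N) | M)

~R = ~F = T
S -> N = T -> T = T
(S -> N) | M = T | T = T
~R nor ((S -> N) | M) = T nor T = F
Thus Statement 1 is false.

Statement 2: Formalization: ~(~R nor (M xor S))

~R = ~F = T
M xor S = T xor T = F
~R nor (M xor S) = T nor F = F
~(~R nor (M xor S)) = ~F = T
So Statement 2 is true.

Statement 1 F / Statement 2 T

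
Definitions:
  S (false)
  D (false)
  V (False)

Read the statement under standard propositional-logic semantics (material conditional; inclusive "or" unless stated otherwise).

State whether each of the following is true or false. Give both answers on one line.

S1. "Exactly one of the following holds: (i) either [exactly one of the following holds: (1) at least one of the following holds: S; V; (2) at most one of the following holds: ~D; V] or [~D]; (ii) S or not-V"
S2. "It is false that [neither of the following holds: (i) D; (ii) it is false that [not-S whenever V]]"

S1: This is (((S ∨ V) ⊕ (¬D ↑ V)) ∨ ¬D) ⊕ (S ∨ ¬V).

S ∨ V = F ∨ F = F
¬D = ¬F = T
¬D ↑ V = T ↑ F = T
(S ∨ V) ⊕ (¬D ↑ V) = F ⊕ T = T
¬D = ¬F = T
((S ∨ V) ⊕ (¬D ↑ V)) ∨ ¬D = T ∨ T = T
¬V = ¬F = T
S ∨ ¬V = F ∨ T = T
(((S ∨ V) ⊕ (¬D ↑ V)) ∨ ¬D) ⊕ (S ∨ ¬V) = T ⊕ T = F
Thus S1 is false.

S2: Parsed as ¬(D ↓ ¬(V → ¬S))

¬S = ¬F = T
V → ¬S = F → T = T
¬(V → ¬S) = ¬T = F
D ↓ ¬(V → ¬S) = F ↓ F = T
¬(D ↓ ¬(V → ¬S)) = ¬T = F
So S2 is false.

S1 false, S2 false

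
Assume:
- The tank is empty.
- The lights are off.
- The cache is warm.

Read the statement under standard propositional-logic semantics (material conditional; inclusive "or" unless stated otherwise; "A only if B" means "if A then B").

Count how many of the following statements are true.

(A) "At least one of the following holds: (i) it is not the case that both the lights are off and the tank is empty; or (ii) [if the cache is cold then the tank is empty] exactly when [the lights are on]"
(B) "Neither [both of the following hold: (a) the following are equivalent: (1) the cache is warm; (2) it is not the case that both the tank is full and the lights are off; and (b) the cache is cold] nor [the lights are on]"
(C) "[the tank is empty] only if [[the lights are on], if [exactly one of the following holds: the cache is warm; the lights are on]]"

1

Let R = "the lights are on" (False), G = "the tank is full" (False), W = "the cache is warm" (True).

(A): In symbols: (not R nand not G) or ((not W -> not G) iff R)

not R = not False = True
not G = not False = True
not R nand not G = True nand True = False
not W = not True = False
not G = not False = True
not W -> not G = False -> True = True
(not W -> not G) iff R = True iff False = False
(not R nand not G) or ((not W -> not G) iff R) = False or False = False
So (A) is false.

(B): Parsed as ((W iff (G nand not R)) and not W) nor R

not R = not False = True
G nand not R = False nand True = True
W iff (G nand not R) = True iff True = True
not W = not True = False
(W iff (G nand not R)) and not W = True and False = False
((W iff (G nand not R)) and not W) nor R = False nor False = True
Thus (B) is true.

(C): Formalization: not G -> ((W xor R) -> R)

not G = not False = True
W xor R = True xor False = True
(W xor R) -> R = True -> False = False
not G -> ((W xor R) -> R) = True -> False = False
Thus (C) is false.

1 of the 3 statements is true ((B)).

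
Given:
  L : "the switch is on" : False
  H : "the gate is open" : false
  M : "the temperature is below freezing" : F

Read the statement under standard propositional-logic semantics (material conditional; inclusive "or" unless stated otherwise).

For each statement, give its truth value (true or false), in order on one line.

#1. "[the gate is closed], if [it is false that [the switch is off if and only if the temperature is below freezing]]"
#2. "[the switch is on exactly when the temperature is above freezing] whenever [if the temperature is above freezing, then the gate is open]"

#1: Formalization: ¬(¬L ↔ M) → ¬H

¬L = ¬F = T
¬L ↔ M = T ↔ F = F
¬(¬L ↔ M) = ¬F = T
¬H = ¬F = T
¬(¬L ↔ M) → ¬H = T → T = T
Hence #1 is true.

#2: This is (¬M → H) → (L ↔ ¬M).

¬M = ¬F = T
¬M → H = T → F = F
¬M = ¬F = T
L ↔ ¬M = F ↔ T = F
(¬M → H) → (L ↔ ¬M) = F → F = T
Thus #2 is true.

#1 True / #2 True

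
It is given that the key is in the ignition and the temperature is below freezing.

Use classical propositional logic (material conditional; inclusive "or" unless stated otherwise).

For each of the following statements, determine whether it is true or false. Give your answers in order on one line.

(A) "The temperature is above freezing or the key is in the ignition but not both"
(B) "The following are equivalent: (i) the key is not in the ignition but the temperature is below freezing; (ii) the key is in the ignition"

(A) True, (B) False

Let L = "the temperature is below freezing" (T), V = "the key is in the ignition" (T).

(A): Parsed as ¬L ⊕ V

¬L = ¬T = F
¬L ⊕ V = F ⊕ T = T
Thus (A) is true.

(B): Formalization: (¬V ∧ L) ↔ V

¬V = ¬T = F
¬V ∧ L = F ∧ T = F
(¬V ∧ L) ↔ V = F ↔ T = F
So (B) is false.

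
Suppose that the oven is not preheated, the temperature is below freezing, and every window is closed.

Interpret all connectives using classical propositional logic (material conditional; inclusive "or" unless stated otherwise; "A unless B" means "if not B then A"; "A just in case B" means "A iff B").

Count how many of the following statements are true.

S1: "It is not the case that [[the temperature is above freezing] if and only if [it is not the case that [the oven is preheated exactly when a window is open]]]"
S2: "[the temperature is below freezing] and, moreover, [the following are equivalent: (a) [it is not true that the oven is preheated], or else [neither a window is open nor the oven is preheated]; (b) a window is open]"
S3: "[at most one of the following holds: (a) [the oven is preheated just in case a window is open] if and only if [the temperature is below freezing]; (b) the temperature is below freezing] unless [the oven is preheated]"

Let L = "the temperature is below freezing" (T), W = "the oven is preheated" (F), H = "a window is open" (F).

S1: Parsed as ~(~L <-> ~(W <-> H))

~L = ~T = F
W <-> H = F <-> F = T
~(W <-> H) = ~T = F
~L <-> ~(W <-> H) = F <-> F = T
~(~L <-> ~(W <-> H)) = ~T = F
So S1 is false.

S2: This is L & ((~W | (H nor W)) <-> H).

~W = ~F = T
H nor W = F nor F = T
~W | (H nor W) = T | T = T
(~W | (H nor W)) <-> H = T <-> F = F
L & ((~W | (H nor W)) <-> H) = T & F = F
So S2 is false.

S3: This is (((W <-> H) <-> L) nand L) | W.

W <-> H = F <-> F = T
(W <-> H) <-> L = T <-> T = T
((W <-> H) <-> L) nand L = T nand T = F
(((W <-> H) <-> L) nand L) | W = F | F = F
So S3 is false.

0 of the 3 statements are true (none).

0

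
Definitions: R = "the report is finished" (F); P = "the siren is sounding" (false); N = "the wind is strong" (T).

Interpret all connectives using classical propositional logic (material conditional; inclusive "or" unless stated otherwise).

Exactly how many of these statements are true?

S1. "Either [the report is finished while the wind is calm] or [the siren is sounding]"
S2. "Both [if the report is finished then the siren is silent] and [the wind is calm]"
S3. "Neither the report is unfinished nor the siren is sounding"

0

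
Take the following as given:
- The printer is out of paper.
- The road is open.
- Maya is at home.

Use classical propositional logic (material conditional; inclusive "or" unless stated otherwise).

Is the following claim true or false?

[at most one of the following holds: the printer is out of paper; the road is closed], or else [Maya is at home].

Let P = "the printer has paper" (F), Q = "the road is closed" (F), R = "Maya is at home" (T).
This is (~P nand Q) | R.

~P = ~F = T
~P nand Q = T nand F = T
(~P nand Q) | R = T | T = T

true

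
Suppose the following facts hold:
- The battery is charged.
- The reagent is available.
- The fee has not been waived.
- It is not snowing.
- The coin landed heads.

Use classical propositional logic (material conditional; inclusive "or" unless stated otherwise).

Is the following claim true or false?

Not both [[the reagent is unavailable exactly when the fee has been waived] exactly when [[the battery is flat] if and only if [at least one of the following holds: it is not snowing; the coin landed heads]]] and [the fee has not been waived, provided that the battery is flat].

True.

Let P = "the reagent is available" (T), L = "the fee has been waived" (F), R = "the battery is charged" (T), K = "it is snowing" (F), V = "the coin landed heads" (T).
Formalization: ((~P <-> L) <-> (~R <-> (~K | V))) nand (~R -> ~L)

~P = ~T = F
~P <-> L = F <-> F = T
~R = ~T = F
~K = ~F = T
~K | V = T | T = T
~R <-> (~K | V) = F <-> T = F
(~P <-> L) <-> (~R <-> (~K | V)) = T <-> F = F
~R = ~T = F
~L = ~F = T
~R -> ~L = F -> T = T
((~P <-> L) <-> (~R <-> (~K | V))) nand (~R -> ~L) = F nand T = T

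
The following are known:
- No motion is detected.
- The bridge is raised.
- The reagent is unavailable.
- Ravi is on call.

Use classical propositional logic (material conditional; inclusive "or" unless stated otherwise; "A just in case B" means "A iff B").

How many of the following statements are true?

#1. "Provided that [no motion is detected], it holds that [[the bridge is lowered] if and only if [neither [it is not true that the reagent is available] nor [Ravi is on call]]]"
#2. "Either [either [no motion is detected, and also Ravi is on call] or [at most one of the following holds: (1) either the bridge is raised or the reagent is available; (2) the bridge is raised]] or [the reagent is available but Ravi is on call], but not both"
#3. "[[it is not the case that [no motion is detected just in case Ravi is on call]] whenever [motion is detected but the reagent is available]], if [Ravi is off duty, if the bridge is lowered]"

Let L = "motion is detected" (False), P = "the bridge is raised" (True), H = "the reagent is available" (False), S = "Ravi is on call" (True).

#1: In symbols: not L -> (not P iff (not H nor S))

not L = not False = True
not P = not True = False
not H = not False = True
not H nor S = True nor True = False
not P iff (not H nor S) = False iff False = True
not L -> (not P iff (not H nor S)) = True -> True = True
Thus #1 is true.

#2: Formalization: ((not L and S) or ((P or H) nand P)) xor (H and S)

not L = not False = True
not L and S = True and True = True
P or H = True or False = True
(P or H) nand P = True nand True = False
(not L and S) or ((P or H) nand P) = True or False = True
H and S = False and True = False
((not L and S) or ((P or H) nand P)) xor (H and S) = True xor False = True
Hence #2 is true.

#3: This is (not P -> not S) -> ((L and H) -> not (not L iff S)).

not P = not True = False
not S = not True = False
not P -> not S = False -> False = True
L and H = False and False = False
not L = not False = True
not L iff S = True iff True = True
not (not L iff S) = not True = False
(L and H) -> not (not L iff S) = False -> False = True
(not P -> not S) -> ((L and H) -> not (not L iff S)) = True -> True = True
Thus #3 is true.

3 of the 3 statements are true.

3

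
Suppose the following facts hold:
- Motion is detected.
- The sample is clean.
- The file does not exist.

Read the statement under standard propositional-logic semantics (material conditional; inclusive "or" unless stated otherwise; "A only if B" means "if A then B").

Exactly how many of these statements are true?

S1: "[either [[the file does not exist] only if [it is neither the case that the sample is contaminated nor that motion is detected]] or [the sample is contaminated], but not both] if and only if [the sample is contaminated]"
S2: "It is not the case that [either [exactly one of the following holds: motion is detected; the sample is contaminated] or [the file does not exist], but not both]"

2

Let R = "the file exists" (F), Q = "the sample is contaminated" (F), P = "motion is detected" (T).

S1: In symbols: ((¬R → (Q ↓ P)) ⊕ Q) ↔ Q

¬R = ¬F = T
Q ↓ P = F ↓ T = F
¬R → (Q ↓ P) = T → F = F
(¬R → (Q ↓ P)) ⊕ Q = F ⊕ F = F
((¬R → (Q ↓ P)) ⊕ Q) ↔ Q = F ↔ F = T
Hence S1 is true.

S2: Formalization: ¬((P ⊕ Q) ⊕ ¬R)

P ⊕ Q = T ⊕ F = T
¬R = ¬F = T
(P ⊕ Q) ⊕ ¬R = T ⊕ T = F
¬((P ⊕ Q) ⊕ ¬R) = ¬F = T
So S2 is true.

2 of the 2 statements are true (S1, S2).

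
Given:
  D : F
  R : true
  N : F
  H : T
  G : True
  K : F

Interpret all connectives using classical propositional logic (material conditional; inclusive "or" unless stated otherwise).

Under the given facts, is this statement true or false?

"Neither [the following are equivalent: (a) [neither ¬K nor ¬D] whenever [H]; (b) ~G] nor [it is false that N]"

false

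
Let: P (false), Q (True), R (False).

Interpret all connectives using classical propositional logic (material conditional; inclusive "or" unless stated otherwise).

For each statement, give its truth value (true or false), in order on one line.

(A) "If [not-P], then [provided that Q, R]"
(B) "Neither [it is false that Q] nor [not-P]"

(A): Formalization: not P -> (Q -> R)

not P = not False = True
Q -> R = True -> False = False
not P -> (Q -> R) = True -> False = False
Thus (A) is false.

(B): In symbols: not Q nor not P

not Q = not True = False
not P = not False = True
not Q nor not P = False nor True = False
Hence (B) is false.

(A) F / (B) F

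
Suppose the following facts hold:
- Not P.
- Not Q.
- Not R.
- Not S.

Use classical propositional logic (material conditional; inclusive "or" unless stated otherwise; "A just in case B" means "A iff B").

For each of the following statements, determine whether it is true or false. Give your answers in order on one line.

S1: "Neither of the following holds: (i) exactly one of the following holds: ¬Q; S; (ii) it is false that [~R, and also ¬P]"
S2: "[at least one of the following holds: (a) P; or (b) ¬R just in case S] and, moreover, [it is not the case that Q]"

S1: This is (¬Q ⊕ S) ↓ ¬(¬R ∧ ¬P).

¬Q = ¬F = T
¬Q ⊕ S = T ⊕ F = T
¬R = ¬F = T
¬P = ¬F = T
¬R ∧ ¬P = T ∧ T = T
¬(¬R ∧ ¬P) = ¬T = F
(¬Q ⊕ S) ↓ ¬(¬R ∧ ¬P) = T ↓ F = F
Hence S1 is false.

S2: In symbols: (P ∨ (¬R ↔ S)) ∧ ¬Q

¬R = ¬F = T
¬R ↔ S = T ↔ F = F
P ∨ (¬R ↔ S) = F ∨ F = F
¬Q = ¬F = T
(P ∨ (¬R ↔ S)) ∧ ¬Q = F ∧ T = F
So S2 is false.

S1 False / S2 False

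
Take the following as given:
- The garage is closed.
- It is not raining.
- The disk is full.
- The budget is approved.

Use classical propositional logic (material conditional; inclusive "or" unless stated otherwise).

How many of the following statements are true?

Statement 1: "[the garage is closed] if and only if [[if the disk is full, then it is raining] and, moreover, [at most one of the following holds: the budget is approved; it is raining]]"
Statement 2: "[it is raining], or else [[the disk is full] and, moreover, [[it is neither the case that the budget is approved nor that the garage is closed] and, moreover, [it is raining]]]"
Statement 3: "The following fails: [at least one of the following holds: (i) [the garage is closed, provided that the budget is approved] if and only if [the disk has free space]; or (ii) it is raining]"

1

Let N = "the garage is closed" (T), V = "the disk is full" (T), G = "it is raining" (F), Q = "the budget is approved" (T).

Statement 1: Formalization: N <-> ((V -> G) & (Q nand G))

V -> G = T -> F = F
Q nand G = T nand F = T
(V -> G) & (Q nand G) = F & T = F
N <-> ((V -> G) & (Q nand G)) = T <-> F = F
So Statement 1 is false.

Statement 2: Parsed as G | (V & ((Q nor N) & G))

Q nor N = T nor T = F
(Q nor N) & G = F & F = F
V & ((Q nor N) & G) = T & F = F
G | (V & ((Q nor N) & G)) = F | F = F
Hence Statement 2 is false.

Statement 3: This is ~(((Q -> N) <-> ~V) | G).

Q -> N = T -> T = T
~V = ~T = F
(Q -> N) <-> ~V = T <-> F = F
((Q -> N) <-> ~V) | G = F | F = F
~(((Q -> N) <-> ~V) | G) = ~F = T
Thus Statement 3 is true.

1 of the 3 statements is true (Statement 3).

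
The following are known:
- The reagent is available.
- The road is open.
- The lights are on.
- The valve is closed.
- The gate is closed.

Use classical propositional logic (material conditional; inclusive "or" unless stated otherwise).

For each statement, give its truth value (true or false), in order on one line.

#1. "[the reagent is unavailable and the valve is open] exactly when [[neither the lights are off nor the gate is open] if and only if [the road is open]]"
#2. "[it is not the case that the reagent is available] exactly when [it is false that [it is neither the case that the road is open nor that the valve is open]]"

Let P = "the reagent is available" (T), S = "the valve is open" (F), R = "the lights are on" (T), U = "the gate is open" (F), Q = "the road is closed" (F).

#1: In symbols: (¬P ∧ S) ↔ ((¬R ↓ U) ↔ ¬Q)

¬P = ¬T = F
¬P ∧ S = F ∧ F = F
¬R = ¬T = F
¬R ↓ U = F ↓ F = T
¬Q = ¬F = T
(¬R ↓ U) ↔ ¬Q = T ↔ T = T
(¬P ∧ S) ↔ ((¬R ↓ U) ↔ ¬Q) = F ↔ T = F
So #1 is false.

#2: In symbols: ¬P ↔ ¬(¬Q ↓ S)

¬P = ¬T = F
¬Q = ¬F = T
¬Q ↓ S = T ↓ F = F
¬(¬Q ↓ S) = ¬F = T
¬P ↔ ¬(¬Q ↓ S) = F ↔ T = F
Hence #2 is false.

#1 false, #2 false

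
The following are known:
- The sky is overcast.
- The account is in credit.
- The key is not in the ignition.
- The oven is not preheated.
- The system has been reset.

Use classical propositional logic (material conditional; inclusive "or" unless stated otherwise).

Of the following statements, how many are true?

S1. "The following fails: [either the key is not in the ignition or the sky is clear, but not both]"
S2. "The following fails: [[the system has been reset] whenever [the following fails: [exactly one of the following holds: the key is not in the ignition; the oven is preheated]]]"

Let R = "the key is in the ignition" (F), P = "the sky is overcast" (T), S = "the oven is preheated" (F), U = "the system has been reset" (T).

S1: Formalization: ~(~R xor ~P)

~R = ~F = T
~P = ~T = F
~R xor ~P = T xor F = T
~(~R xor ~P) = ~T = F
Thus S1 is false.

S2: Parsed as ~(~(~R xor S) -> U)

~R = ~F = T
~R xor S = T xor F = T
~(~R xor S) = ~T = F
~(~R xor S) -> U = F -> T = T
~(~(~R xor S) -> U) = ~T = F
So S2 is false.

Count: 0.

0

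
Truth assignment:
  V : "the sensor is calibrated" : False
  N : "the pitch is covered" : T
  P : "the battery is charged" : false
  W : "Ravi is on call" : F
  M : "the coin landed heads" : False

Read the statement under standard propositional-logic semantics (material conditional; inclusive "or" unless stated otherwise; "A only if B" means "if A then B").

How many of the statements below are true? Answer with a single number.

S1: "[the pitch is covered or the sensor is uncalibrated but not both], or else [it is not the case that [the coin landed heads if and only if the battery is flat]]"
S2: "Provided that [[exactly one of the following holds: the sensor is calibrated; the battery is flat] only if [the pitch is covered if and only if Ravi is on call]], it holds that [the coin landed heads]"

S1: Parsed as (N ⊕ ¬V) ∨ ¬(M ↔ ¬P)

¬V = ¬F = T
N ⊕ ¬V = T ⊕ T = F
¬P = ¬F = T
M ↔ ¬P = F ↔ T = F
¬(M ↔ ¬P) = ¬F = T
(N ⊕ ¬V) ∨ ¬(M ↔ ¬P) = F ∨ T = T
Hence S1 is true.

S2: Parsed as ((V ⊕ ¬P) → (N ↔ W)) → M

¬P = ¬F = T
V ⊕ ¬P = F ⊕ T = T
N ↔ W = T ↔ F = F
(V ⊕ ¬P) → (N ↔ W) = T → F = F
((V ⊕ ¬P) → (N ↔ W)) → M = F → F = T
Hence S2 is true.

2 of the 2 statements are true.

2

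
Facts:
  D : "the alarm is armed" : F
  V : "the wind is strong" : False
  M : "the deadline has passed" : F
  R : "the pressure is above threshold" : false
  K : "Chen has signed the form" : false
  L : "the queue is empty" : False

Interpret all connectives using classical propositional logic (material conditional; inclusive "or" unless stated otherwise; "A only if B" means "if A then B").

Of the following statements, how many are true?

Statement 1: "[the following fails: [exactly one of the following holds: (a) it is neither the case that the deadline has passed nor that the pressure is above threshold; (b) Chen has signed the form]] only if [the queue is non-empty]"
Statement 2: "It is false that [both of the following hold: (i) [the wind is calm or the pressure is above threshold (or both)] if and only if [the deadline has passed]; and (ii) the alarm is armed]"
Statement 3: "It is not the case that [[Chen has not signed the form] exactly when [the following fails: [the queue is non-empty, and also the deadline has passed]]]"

2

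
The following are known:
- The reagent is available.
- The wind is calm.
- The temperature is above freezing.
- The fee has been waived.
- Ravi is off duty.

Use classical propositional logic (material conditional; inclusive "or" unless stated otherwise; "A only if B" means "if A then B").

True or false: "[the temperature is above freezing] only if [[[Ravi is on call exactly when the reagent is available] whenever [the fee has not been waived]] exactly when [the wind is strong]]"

Let S = "the temperature is below freezing" (False), K = "the fee has been waived" (True), H = "Ravi is on call" (False), M = "the reagent is available" (True), R = "the wind is strong" (False).
This is not S -> ((not K -> (H iff M)) iff R).

not S = not False = True
not K = not True = False
H iff M = False iff True = False
not K -> (H iff M) = False -> False = True
(not K -> (H iff M)) iff R = True iff False = False
not S -> ((not K -> (H iff M)) iff R) = True -> False = False

The statement is false.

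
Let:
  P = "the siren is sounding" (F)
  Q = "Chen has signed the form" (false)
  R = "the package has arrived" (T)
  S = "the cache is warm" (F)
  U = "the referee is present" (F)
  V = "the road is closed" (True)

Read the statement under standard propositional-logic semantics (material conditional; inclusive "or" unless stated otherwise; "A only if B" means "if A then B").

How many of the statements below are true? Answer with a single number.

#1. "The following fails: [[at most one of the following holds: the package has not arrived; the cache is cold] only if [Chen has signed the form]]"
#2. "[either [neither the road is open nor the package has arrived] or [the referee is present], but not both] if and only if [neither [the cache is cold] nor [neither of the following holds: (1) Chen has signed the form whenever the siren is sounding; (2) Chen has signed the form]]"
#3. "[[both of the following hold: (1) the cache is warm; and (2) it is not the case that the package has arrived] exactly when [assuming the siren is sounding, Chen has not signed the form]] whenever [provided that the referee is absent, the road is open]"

#1: In symbols: not ((not R nand not S) -> Q)

not R = not True = False
not S = not False = True
not R nand not S = False nand True = True
(not R nand not S) -> Q = True -> False = False
not ((not R nand not S) -> Q) = not False = True
Thus #1 is true.

#2: In symbols: ((not V nor R) xor U) iff (not S nor ((P -> Q) nor Q))

not V = not True = False
not V nor R = False nor True = False
(not V nor R) xor U = False xor False = False
not S = not False = True
P -> Q = False -> False = True
(P -> Q) nor Q = True nor False = False
not S nor ((P -> Q) nor Q) = True nor False = False
((not V nor R) xor U) iff (not S nor ((P -> Q) nor Q)) = False iff False = True
Thus #2 is true.

#3: In symbols: (not U -> not V) -> ((S and not R) iff (P -> not Q))

not U = not False = True
not V = not True = False
not U -> not V = True -> False = False
not R = not True = False
S and not R = False and False = False
not Q = not False = True
P -> not Q = False -> True = True
(S and not R) iff (P -> not Q) = False iff True = False
(not U -> not V) -> ((S and not R) iff (P -> not Q)) = False -> False = True
Hence #3 is true.

Count: 3.

3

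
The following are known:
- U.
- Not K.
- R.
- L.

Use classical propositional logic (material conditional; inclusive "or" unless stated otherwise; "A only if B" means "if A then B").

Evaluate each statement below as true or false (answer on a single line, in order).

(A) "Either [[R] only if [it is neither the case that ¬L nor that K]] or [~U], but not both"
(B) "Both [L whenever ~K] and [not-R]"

(A) true, (B) false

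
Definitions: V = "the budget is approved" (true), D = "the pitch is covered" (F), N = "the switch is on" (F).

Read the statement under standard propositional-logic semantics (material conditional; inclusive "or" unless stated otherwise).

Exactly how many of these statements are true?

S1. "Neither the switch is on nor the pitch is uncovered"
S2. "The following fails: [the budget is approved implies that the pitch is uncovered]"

0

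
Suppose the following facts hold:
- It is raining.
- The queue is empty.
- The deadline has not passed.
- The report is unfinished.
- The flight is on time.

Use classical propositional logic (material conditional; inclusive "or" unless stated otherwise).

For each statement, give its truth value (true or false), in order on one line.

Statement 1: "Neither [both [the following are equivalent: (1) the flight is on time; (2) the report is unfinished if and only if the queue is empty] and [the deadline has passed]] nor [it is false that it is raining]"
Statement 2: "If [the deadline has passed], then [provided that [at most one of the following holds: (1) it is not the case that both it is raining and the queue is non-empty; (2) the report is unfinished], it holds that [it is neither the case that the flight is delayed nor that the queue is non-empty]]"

Let U = "the flight is delayed" (F), S = "the report is finished" (F), Q = "the queue is empty" (T), R = "the deadline has passed" (F), P = "it is raining" (T).

Statement 1: In symbols: ((¬U ↔ (¬S ↔ Q)) ∧ R) ↓ ¬P

¬U = ¬F = T
¬S = ¬F = T
¬S ↔ Q = T ↔ T = T
¬U ↔ (¬S ↔ Q) = T ↔ T = T
(¬U ↔ (¬S ↔ Q)) ∧ R = T ∧ F = F
¬P = ¬T = F
((¬U ↔ (¬S ↔ Q)) ∧ R) ↓ ¬P = F ↓ F = T
So Statement 1 is true.

Statement 2: In symbols: R → (((P ↑ ¬Q) ↑ ¬S) → (U ↓ ¬Q))

¬Q = ¬T = F
P ↑ ¬Q = T ↑ F = T
¬S = ¬F = T
(P ↑ ¬Q) ↑ ¬S = T ↑ T = F
¬Q = ¬T = F
U ↓ ¬Q = F ↓ F = T
((P ↑ ¬Q) ↑ ¬S) → (U ↓ ¬Q) = F → T = T
R → (((P ↑ ¬Q) ↑ ¬S) → (U ↓ ¬Q)) = F → T = T
Hence Statement 2 is true.

Statement 1 true, Statement 2 true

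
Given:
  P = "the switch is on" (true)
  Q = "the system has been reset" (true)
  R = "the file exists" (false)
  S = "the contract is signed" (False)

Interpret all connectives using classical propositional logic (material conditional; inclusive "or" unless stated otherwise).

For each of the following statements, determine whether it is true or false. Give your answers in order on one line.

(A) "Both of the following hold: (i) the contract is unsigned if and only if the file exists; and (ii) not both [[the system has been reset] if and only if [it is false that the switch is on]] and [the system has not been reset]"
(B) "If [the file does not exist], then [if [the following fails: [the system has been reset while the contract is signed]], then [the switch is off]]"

(A): Formalization: (¬S ↔ R) ∧ ((Q ↔ ¬P) ↑ ¬Q)

¬S = ¬F = T
¬S ↔ R = T ↔ F = F
¬P = ¬T = F
Q ↔ ¬P = T ↔ F = F
¬Q = ¬T = F
(Q ↔ ¬P) ↑ ¬Q = F ↑ F = T
(¬S ↔ R) ∧ ((Q ↔ ¬P) ↑ ¬Q) = F ∧ T = F
Thus (A) is false.

(B): Formalization: ¬R → (¬(Q ∧ S) → ¬P)

¬R = ¬F = T
Q ∧ S = T ∧ F = F
¬(Q ∧ S) = ¬F = T
¬P = ¬T = F
¬(Q ∧ S) → ¬P = T → F = F
¬R → (¬(Q ∧ S) → ¬P) = T → F = F
Thus (B) is false.

(A) F, (B) F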